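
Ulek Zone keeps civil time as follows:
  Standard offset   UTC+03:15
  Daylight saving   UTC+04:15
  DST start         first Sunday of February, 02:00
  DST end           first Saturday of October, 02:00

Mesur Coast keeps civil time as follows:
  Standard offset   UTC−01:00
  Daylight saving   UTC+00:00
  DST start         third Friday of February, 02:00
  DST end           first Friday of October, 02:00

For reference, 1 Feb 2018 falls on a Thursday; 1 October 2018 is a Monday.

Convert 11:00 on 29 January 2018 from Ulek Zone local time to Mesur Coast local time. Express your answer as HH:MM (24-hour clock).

1 February 2018 is a Thursday, so the first Sunday is February 4.
1 October 2018 is a Monday, so the first Saturday is October 6.
Daylight saving runs 4 February – 6 October; 29 January 2018 is outside that window, so Ulek Zone is on standard time at UTC+03:15.
11:00 Ulek Zone − 3h15m = 07:45 UTC.
1 February 2018 is a Thursday, so the first Friday is February 2 and the third is February 16.
1 October 2018 is a Monday, so the first Friday is October 5.
At the standard offset (UTC−01:00), 07:45 UTC − 1h = 06:45 Mesur Coast standard time.
The standard-time date in Mesur Coast, 29 January 2018, is outside the daylight-saving period (16 February – 5 October), so Mesur Coast is on standard time, UTC−01:00.
07:45 UTC − 1h = 06:45 Mesur Coast.

06:45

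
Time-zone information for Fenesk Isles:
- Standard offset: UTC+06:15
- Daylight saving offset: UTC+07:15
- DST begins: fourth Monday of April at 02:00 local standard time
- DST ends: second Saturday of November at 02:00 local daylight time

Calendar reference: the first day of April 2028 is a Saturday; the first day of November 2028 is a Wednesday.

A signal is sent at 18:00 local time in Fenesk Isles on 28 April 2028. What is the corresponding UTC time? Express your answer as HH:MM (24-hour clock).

10:45

1 April 2028 is a Saturday, so the first Monday is April 3 and the fourth is April 24.
1 November 2028 is a Wednesday, so the first Saturday is November 4 and the second is November 11.
28 April 2028 lies within the daylight-saving period (24 April – 11 November), so Fenesk Isles is on daylight time, UTC+07:15.
18:00 local − 7h15m = 10:45 UTC.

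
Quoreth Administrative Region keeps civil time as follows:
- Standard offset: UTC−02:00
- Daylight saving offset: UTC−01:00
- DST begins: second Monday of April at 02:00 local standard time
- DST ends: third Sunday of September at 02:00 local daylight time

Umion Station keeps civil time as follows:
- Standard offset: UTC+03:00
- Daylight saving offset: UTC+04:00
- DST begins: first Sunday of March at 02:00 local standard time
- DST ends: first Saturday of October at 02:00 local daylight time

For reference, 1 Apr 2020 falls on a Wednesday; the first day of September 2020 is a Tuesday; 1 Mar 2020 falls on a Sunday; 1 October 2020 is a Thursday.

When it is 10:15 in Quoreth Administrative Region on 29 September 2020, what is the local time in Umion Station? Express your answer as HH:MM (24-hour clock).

1 April 2020 is a Wednesday, so the first Monday is April 6 and the second is April 13.
1 September 2020 is a Tuesday, so the first Sunday is September 6 and the third is September 20.
Daylight saving runs 13 April – 20 September; 29 September 2020 is outside that window, so Quoreth Administrative Region is on standard time at UTC−02:00.
10:15 Quoreth Administrative Region + 2h = 12:15 UTC.
1 March 2020 is a Sunday, so the first Sunday is March 1.
1 October 2020 is a Thursday, so the first Saturday is October 3.
At the standard offset (UTC+03:00), 12:15 UTC + 3h = 15:15 Umion Station standard time.
The standard-time date in Umion Station, 29 September 2020, lies within the daylight-saving period (1 March – 3 October), so Umion Station is on daylight time, UTC+04:00.
12:15 UTC + 4h = 16:15 Umion Station.

16:15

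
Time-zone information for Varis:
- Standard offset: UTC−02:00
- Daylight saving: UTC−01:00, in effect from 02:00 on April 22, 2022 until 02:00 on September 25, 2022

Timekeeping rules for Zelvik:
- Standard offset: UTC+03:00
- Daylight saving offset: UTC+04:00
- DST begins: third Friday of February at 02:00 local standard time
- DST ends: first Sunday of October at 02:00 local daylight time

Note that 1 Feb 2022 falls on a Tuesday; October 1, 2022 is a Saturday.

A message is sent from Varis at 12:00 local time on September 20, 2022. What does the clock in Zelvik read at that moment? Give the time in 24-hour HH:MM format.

September 20, 2022 lies within the daylight-saving period (22 April – 25 September), so Varis is on daylight time, UTC−01:00.
12:00 Varis + 1h = 13:00 UTC.
1 February 2022 is a Tuesday, so the first Friday is February 4 and the third is February 18.
1 October 2022 is a Saturday, so the first Sunday is October 2.
At the standard offset (UTC+03:00), 13:00 UTC + 3h = 16:00 Zelvik standard time.
The standard-time date in Zelvik, September 20, 2022, lies within the daylight-saving period (18 February – 2 October), so Zelvik is on daylight time, UTC+04:00.
13:00 UTC + 4h = 17:00 Zelvik.

17:00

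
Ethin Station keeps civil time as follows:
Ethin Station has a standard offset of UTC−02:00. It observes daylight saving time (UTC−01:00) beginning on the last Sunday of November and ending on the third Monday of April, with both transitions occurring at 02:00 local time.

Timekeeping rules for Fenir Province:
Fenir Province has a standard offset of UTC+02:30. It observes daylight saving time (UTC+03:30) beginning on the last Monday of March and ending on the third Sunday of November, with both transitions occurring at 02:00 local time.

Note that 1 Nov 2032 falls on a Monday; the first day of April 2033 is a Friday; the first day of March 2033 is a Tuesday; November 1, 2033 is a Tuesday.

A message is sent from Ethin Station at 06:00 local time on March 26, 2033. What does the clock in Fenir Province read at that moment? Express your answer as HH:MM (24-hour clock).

09:30

1 November 2032 is a Monday, so Sundays fall on 7, 14, 21, 28; the last is November 28.
1 April 2033 is a Friday, so the first Monday is April 4 and the third is April 18.
March 26, 2033 lies within the daylight-saving period (28 November 2032 – 18 April 2033), so Ethin Station is on daylight time, UTC−01:00.
06:00 Ethin Station + 1h = 07:00 UTC.
1 March 2033 is a Tuesday, so Mondays fall on 7, 14, 21, 28; the last is March 28.
1 November 2033 is a Tuesday, so the first Sunday is November 6 and the third is November 20.
At the standard offset (UTC+02:30), 07:00 UTC + 2h30m = 09:30 Fenir Province standard time.
Daylight saving runs 28 March – 20 November; the standard-time date in Fenir Province, March 26, 2033, is outside that window, so Fenir Province is on standard time at UTC+02:30.
07:00 UTC + 2h30m = 09:30 Fenir Province.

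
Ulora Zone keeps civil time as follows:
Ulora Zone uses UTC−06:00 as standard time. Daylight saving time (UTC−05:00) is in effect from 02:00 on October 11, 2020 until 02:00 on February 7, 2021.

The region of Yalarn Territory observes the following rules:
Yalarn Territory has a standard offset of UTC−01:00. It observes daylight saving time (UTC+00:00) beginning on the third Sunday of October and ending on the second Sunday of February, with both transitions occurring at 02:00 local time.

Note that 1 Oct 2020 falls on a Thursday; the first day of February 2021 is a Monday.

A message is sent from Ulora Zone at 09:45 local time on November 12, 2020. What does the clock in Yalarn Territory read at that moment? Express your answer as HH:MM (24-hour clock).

Daylight saving runs 11 October 2020 – 7 February 2021; November 12, 2020 is inside that window, so Ulora Zone is at UTC−05:00.
09:45 Ulora Zone + 5h = 14:45 UTC.
1 October 2020 is a Thursday, so the first Sunday is October 4 and the third is October 18.
1 February 2021 is a Monday, so the first Sunday is February 7 and the second is February 14.
At the standard offset (UTC−01:00), 14:45 UTC − 1h = 13:45 Yalarn Territory standard time.
Daylight saving runs 18 October 2020 – 14 February 2021; the standard-time date in Yalarn Territory, November 12, 2020, is inside that window, so Yalarn Territory is at UTC+00:00.
14:45 UTC + 0h = 14:45 Yalarn Territory.

14:45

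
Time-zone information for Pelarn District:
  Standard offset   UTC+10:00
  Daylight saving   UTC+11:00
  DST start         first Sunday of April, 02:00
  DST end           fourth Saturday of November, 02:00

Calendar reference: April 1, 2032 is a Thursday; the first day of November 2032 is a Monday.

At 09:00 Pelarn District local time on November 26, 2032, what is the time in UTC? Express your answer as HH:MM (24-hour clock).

1 April 2032 is a Thursday, so the first Sunday is April 4.
1 November 2032 is a Monday, so the first Saturday is November 6 and the fourth is November 27.
Daylight saving runs 4 April – 27 November; November 26, 2032 is inside that window, so Pelarn District is at UTC+11:00.
09:00 local − 11h = 22:00 UTC (rolling into the previous day, 25 November 2032).

22:00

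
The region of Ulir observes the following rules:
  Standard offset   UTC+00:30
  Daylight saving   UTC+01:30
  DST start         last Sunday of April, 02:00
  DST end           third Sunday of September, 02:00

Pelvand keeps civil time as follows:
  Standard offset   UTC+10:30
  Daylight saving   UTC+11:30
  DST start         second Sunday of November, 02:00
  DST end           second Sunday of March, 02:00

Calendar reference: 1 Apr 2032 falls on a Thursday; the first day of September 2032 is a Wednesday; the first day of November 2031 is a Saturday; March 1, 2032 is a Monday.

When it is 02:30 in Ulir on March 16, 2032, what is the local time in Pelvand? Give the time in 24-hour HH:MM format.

1 April 2032 is a Thursday, so Sundays fall on 4, 11, 18, 25; the last is April 25.
1 September 2032 is a Wednesday, so the first Sunday is September 5 and the third is September 19.
March 16, 2032 is outside the daylight-saving period (25 April – 19 September), so Ulir is on standard time, UTC+00:30.
02:30 Ulir − 0h30m = 02:00 UTC.
1 November 2031 is a Saturday, so the first Sunday is November 2 and the second is November 9.
1 March 2032 is a Monday, so the first Sunday is March 7 and the second is March 14.
At the standard offset (UTC+10:30), 02:00 UTC + 10h30m = 12:30 Pelvand standard time.
The standard-time date in Pelvand, March 16, 2032, does not fall between 9 November 2031 and 14 March 2032, so daylight saving is not in effect and Pelvand is at UTC+10:30.
02:00 UTC + 10h30m = 12:30 Pelvand.

12:30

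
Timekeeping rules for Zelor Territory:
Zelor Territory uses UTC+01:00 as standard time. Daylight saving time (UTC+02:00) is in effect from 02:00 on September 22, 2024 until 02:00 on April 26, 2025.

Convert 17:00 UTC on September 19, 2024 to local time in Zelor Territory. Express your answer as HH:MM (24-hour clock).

At the standard offset (UTC+01:00), 17:00 UTC + 1h = 18:00 Zelor Territory standard time.
The standard-time date in Zelor Territory, September 19, 2024, is outside the daylight-saving period (22 September 2024 – 26 April 2025), so Zelor Territory is on standard time, UTC+01:00.
17:00 UTC + 1h = 18:00 local.

18:00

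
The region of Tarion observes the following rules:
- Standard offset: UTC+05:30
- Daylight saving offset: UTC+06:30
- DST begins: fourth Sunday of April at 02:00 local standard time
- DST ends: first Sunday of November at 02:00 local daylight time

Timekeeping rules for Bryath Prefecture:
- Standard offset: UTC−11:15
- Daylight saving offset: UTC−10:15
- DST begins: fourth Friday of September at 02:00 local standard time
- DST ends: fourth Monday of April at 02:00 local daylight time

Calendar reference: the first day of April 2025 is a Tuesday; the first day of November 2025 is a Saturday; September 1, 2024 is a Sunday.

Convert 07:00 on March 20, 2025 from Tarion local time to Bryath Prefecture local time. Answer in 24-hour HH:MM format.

15:15

1 April 2025 is a Tuesday, so the first Sunday is April 6 and the fourth is April 27.
1 November 2025 is a Saturday, so the first Sunday is November 2.
March 20, 2025 is outside the daylight-saving period (27 April – 2 November), so Tarion is on standard time, UTC+05:30.
07:00 Tarion − 5h30m = 01:30 UTC.
1 September 2024 is a Sunday, so the first Friday is September 6 and the fourth is September 27.
1 April 2025 is a Tuesday, so the first Monday is April 7 and the fourth is April 28.
At the standard offset (UTC−11:15), 01:30 UTC − 11h15m = 14:15 Bryath Prefecture standard time (rolling into the previous day, 19 March 2025).
Daylight saving runs 27 September 2024 – 28 April 2025; the standard-time date in Bryath Prefecture, March 19, 2025, is inside that window, so Bryath Prefecture is at UTC−10:15.
01:30 UTC − 10h15m = 15:15 Bryath Prefecture (rolling into the previous day, 19 March 2025).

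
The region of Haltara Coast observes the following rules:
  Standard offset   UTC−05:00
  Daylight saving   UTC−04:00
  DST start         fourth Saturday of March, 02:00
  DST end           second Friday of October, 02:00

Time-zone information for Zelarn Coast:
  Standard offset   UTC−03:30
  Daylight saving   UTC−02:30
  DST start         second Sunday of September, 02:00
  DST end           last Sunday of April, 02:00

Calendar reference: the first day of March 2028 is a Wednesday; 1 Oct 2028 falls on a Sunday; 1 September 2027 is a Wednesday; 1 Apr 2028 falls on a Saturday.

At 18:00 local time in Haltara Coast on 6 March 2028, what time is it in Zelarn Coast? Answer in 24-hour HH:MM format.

1 March 2028 is a Wednesday, so the first Saturday is March 4 and the fourth is March 25.
1 October 2028 is a Sunday, so the first Friday is October 6 and the second is October 13.
6 March 2028 is outside the daylight-saving period (25 March – 13 October), so Haltara Coast is on standard time, UTC−05:00.
18:00 Haltara Coast + 5h = 23:00 UTC.
1 September 2027 is a Wednesday, so the first Sunday is September 5 and the second is September 12.
1 April 2028 is a Saturday, so Sundays fall on 2, 9, 16, 23, 30; the last is April 30.
At the standard offset (UTC−03:30), 23:00 UTC − 3h30m = 19:30 Zelarn Coast standard time.
The standard-time date in Zelarn Coast, 6 March 2028, falls between 12 September 2027 and 30 April 2028, so daylight saving is in effect and Zelarn Coast is at UTC−02:30.
23:00 UTC − 2h30m = 20:30 Zelarn Coast.

20:30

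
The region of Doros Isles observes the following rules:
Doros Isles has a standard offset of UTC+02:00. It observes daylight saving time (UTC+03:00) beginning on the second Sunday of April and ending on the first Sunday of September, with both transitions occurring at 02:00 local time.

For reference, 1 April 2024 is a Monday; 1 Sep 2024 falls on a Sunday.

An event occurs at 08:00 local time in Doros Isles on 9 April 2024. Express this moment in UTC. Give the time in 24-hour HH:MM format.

1 April 2024 is a Monday, so the first Sunday is April 7 and the second is April 14.
1 September 2024 is a Sunday, so the first Sunday is September 1.
9 April 2024 is outside the daylight-saving period (14 April – 1 September), so Doros Isles is on standard time, UTC+02:00.
08:00 local − 2h = 06:00 UTC.

06:00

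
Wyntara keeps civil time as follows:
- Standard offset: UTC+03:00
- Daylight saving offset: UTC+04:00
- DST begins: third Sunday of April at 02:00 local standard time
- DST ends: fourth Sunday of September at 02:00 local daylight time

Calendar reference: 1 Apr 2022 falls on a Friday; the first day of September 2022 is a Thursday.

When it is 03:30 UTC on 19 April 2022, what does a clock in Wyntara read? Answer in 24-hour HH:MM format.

07:30

1 April 2022 is a Friday, so the first Sunday is April 3 and the third is April 17.
1 September 2022 is a Thursday, so the first Sunday is September 4 and the fourth is September 25.
At the standard offset (UTC+03:00), 03:30 UTC + 3h = 06:30 Wyntara standard time.
The standard-time date in Wyntara, 19 April 2022, falls between 17 April and 25 September, so daylight saving is in effect and Wyntara is at UTC+04:00.
03:30 UTC + 4h = 07:30 local.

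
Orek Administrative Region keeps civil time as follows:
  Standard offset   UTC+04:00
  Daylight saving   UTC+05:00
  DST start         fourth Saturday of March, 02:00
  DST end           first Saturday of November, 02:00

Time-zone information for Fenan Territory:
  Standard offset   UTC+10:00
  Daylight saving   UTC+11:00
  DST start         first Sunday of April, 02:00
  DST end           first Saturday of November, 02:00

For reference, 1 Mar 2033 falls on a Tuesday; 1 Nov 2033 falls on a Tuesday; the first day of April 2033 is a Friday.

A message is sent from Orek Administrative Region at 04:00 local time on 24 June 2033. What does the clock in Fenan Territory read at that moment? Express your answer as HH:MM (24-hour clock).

1 March 2033 is a Tuesday, so the first Saturday is March 5 and the fourth is March 26.
1 November 2033 is a Tuesday, so the first Saturday is November 5.
24 June 2033 lies within the daylight-saving period (26 March – 5 November), so Orek Administrative Region is on daylight time, UTC+05:00.
04:00 Orek Administrative Region − 5h = 23:00 UTC (rolling into the previous day, 23 June 2033).
1 April 2033 is a Friday, so the first Sunday is April 3.
1 November 2033 is a Tuesday, so the first Saturday is November 5.
At the standard offset (UTC+10:00), 23:00 UTC + 10h = 09:00 Fenan Territory standard time (rolling into the next day, 24 June 2033).
The standard-time date in Fenan Territory, 24 June 2033, lies within the daylight-saving period (3 April – 5 November), so Fenan Territory is on daylight time, UTC+11:00.
23:00 UTC + 11h = 10:00 Fenan Territory (rolling into the next day, 24 June 2033).

10:00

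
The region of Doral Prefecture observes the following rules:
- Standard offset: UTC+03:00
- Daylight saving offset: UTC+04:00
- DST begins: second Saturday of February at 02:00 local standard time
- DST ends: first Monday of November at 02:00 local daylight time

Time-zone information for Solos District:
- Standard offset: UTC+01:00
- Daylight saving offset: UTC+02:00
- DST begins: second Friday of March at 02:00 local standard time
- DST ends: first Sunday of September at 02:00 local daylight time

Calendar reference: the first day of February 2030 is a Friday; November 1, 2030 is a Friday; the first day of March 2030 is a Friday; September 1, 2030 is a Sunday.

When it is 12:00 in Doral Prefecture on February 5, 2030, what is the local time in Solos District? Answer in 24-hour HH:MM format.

1 February 2030 is a Friday, so the first Saturday is February 2 and the second is February 9.
1 November 2030 is a Friday, so the first Monday is November 4.
February 5, 2030 does not fall between 9 February and 4 November, so daylight saving is not in effect and Doral Prefecture is at UTC+03:00.
12:00 Doral Prefecture − 3h = 09:00 UTC.
1 March 2030 is a Friday, so the first Friday is March 1 and the second is March 8.
1 September 2030 is a Sunday, so the first Sunday is September 1.
At the standard offset (UTC+01:00), 09:00 UTC + 1h = 10:00 Solos District standard time.
The standard-time date in Solos District, February 5, 2030, is outside the daylight-saving period (8 March – 1 September), so Solos District is on standard time, UTC+01:00.
09:00 UTC + 1h = 10:00 Solos District.

10:00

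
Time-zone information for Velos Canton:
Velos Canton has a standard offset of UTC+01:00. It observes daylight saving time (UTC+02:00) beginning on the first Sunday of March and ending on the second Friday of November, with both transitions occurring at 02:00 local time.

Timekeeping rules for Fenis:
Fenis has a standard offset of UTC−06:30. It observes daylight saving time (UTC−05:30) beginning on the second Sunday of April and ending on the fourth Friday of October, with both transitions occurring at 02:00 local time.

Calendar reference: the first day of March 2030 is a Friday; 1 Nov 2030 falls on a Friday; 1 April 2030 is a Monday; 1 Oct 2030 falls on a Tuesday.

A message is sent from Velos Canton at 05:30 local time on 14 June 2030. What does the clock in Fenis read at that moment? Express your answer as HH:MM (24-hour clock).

1 March 2030 is a Friday, so the first Sunday is March 3.
1 November 2030 is a Friday, so the first Friday is November 1 and the second is November 8.
14 June 2030 falls between 3 March and 8 November, so daylight saving is in effect and Velos Canton is at UTC+02:00.
05:30 Velos Canton − 2h = 03:30 UTC.
1 April 2030 is a Monday, so the first Sunday is April 7 and the second is April 14.
1 October 2030 is a Tuesday, so the first Friday is October 4 and the fourth is October 25.
At the standard offset (UTC−06:30), 03:30 UTC − 6h30m = 21:00 Fenis standard time (rolling into the previous day, 13 June 2030).
The standard-time date in Fenis, 13 June 2030, lies within the daylight-saving period (14 April – 25 October), so Fenis is on daylight time, UTC−05:30.
03:30 UTC − 5h30m = 22:00 Fenis (rolling into the previous day, 13 June 2030).

22:00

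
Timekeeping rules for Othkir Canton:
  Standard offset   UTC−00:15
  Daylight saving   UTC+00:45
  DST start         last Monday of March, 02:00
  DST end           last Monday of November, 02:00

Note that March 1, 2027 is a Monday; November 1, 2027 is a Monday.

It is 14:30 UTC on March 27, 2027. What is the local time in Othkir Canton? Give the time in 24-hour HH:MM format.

14:15

1 March 2027 is a Monday, so Mondays fall on 1, 8, 15, 22, 29; the last is March 29.
1 November 2027 is a Monday, so Mondays fall on 1, 8, 15, 22, 29; the last is November 29.
At the standard offset (UTC−00:15), 14:30 UTC − 0h15m = 14:15 Othkir Canton standard time.
The standard-time date in Othkir Canton, March 27, 2027, is outside the daylight-saving period (29 March – 29 November), so Othkir Canton is on standard time, UTC−00:15.
14:30 UTC − 0h15m = 14:15 local.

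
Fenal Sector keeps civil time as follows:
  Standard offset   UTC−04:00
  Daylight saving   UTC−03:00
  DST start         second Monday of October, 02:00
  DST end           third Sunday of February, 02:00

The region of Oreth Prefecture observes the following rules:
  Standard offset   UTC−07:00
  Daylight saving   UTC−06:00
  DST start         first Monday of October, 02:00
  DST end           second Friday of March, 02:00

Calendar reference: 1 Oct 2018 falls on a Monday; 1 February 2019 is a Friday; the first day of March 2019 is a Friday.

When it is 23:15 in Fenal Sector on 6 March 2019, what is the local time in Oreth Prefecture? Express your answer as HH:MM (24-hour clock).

21:15

1 October 2018 is a Monday, so the first Monday is October 1 and the second is October 8.
1 February 2019 is a Friday, so the first Sunday is February 3 and the third is February 17.
6 March 2019 does not fall between 8 October 2018 and 17 February 2019, so daylight saving is not in effect and Fenal Sector is at UTC−04:00.
23:15 Fenal Sector + 4h = 03:15 UTC (rolling into the next day, 7 March 2019).
1 October 2018 is a Monday, so the first Monday is October 1.
1 March 2019 is a Friday, so the first Friday is March 1 and the second is March 8.
At the standard offset (UTC−07:00), 03:15 UTC − 7h = 20:15 Oreth Prefecture standard time (rolling into the previous day, 6 March 2019).
Daylight saving runs 1 October 2018 – 8 March 2019; the standard-time date in Oreth Prefecture, 6 March 2019, is inside that window, so Oreth Prefecture is at UTC−06:00.
03:15 UTC − 6h = 21:15 Oreth Prefecture (rolling into the previous day, 6 March 2019).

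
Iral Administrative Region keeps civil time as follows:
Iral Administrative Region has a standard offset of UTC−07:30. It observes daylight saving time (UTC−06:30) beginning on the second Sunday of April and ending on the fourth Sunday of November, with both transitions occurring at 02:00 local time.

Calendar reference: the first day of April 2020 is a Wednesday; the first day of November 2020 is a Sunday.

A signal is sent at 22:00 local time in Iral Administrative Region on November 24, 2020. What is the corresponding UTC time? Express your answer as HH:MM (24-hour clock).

05:30

1 April 2020 is a Wednesday, so the first Sunday is April 5 and the second is April 12.
1 November 2020 is a Sunday, so the first Sunday is November 1 and the fourth is November 22.
Daylight saving runs 12 April – 22 November; November 24, 2020 is outside that window, so Iral Administrative Region is on standard time at UTC−07:30.
22:00 local + 7h30m = 05:30 UTC (rolling into the next day, 25 November 2020).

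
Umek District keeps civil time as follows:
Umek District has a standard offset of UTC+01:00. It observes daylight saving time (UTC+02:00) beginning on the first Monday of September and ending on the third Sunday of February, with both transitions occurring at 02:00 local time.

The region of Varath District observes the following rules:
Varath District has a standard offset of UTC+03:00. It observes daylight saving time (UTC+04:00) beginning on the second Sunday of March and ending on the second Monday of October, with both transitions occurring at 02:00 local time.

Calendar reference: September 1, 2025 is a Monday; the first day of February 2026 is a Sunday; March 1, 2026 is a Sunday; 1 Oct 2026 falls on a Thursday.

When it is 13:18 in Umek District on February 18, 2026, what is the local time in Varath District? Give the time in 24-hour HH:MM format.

15:18

1 September 2025 is a Monday, so the first Monday is September 1.
1 February 2026 is a Sunday, so the first Sunday is February 1 and the third is February 15.
February 18, 2026 is outside the daylight-saving period (1 September 2025 – 15 February 2026), so Umek District is on standard time, UTC+01:00.
13:18 Umek District − 1h = 12:18 UTC.
1 March 2026 is a Sunday, so the first Sunday is March 1 and the second is March 8.
1 October 2026 is a Thursday, so the first Monday is October 5 and the second is October 12.
At the standard offset (UTC+03:00), 12:18 UTC + 3h = 15:18 Varath District standard time.
The standard-time date in Varath District, February 18, 2026, is outside the daylight-saving period (8 March – 12 October), so Varath District is on standard time, UTC+03:00.
12:18 UTC + 3h = 15:18 Varath District.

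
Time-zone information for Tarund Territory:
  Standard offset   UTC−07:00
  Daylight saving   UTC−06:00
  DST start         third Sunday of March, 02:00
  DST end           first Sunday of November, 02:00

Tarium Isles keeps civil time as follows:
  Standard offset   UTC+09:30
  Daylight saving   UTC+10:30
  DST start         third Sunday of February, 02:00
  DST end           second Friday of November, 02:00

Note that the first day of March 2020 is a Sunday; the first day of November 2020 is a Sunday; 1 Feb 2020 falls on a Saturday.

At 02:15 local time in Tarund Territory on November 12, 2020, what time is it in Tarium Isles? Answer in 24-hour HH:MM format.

1 March 2020 is a Sunday, so the first Sunday is March 1 and the third is March 15.
1 November 2020 is a Sunday, so the first Sunday is November 1.
November 12, 2020 is outside the daylight-saving period (15 March – 1 November), so Tarund Territory is on standard time, UTC−07:00.
02:15 Tarund Territory + 7h = 09:15 UTC.
1 February 2020 is a Saturday, so the first Sunday is February 2 and the third is February 16.
1 November 2020 is a Sunday, so the first Friday is November 6 and the second is November 13.
At the standard offset (UTC+09:30), 09:15 UTC + 9h30m = 18:45 Tarium Isles standard time.
The standard-time date in Tarium Isles, November 12, 2020, falls between 16 February and 13 November, so daylight saving is in effect and Tarium Isles is at UTC+10:30.
09:15 UTC + 10h30m = 19:45 Tarium Isles.

19:45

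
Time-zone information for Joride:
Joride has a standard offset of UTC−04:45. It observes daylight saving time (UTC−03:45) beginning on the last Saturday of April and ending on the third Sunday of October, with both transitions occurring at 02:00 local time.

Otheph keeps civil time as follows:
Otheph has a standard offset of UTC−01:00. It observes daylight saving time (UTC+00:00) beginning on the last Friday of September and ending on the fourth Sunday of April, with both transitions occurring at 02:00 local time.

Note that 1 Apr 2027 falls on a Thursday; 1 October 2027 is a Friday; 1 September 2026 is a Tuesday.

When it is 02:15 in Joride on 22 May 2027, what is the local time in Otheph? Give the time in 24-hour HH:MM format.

1 April 2027 is a Thursday, so Saturdays fall on 3, 10, 17, 24; the last is April 24.
1 October 2027 is a Friday, so the first Sunday is October 3 and the third is October 17.
22 May 2027 lies within the daylight-saving period (24 April – 17 October), so Joride is on daylight time, UTC−03:45.
02:15 Joride + 3h45m = 06:00 UTC.
1 September 2026 is a Tuesday, so Fridays fall on 4, 11, 18, 25; the last is September 25.
1 April 2027 is a Thursday, so the first Sunday is April 4 and the fourth is April 25.
At the standard offset (UTC−01:00), 06:00 UTC − 1h = 05:00 Otheph standard time.
The standard-time date in Otheph, 22 May 2027, does not fall between 25 September 2026 and 25 April 2027, so daylight saving is not in effect and Otheph is at UTC−01:00.
06:00 UTC − 1h = 05:00 Otheph.

05:00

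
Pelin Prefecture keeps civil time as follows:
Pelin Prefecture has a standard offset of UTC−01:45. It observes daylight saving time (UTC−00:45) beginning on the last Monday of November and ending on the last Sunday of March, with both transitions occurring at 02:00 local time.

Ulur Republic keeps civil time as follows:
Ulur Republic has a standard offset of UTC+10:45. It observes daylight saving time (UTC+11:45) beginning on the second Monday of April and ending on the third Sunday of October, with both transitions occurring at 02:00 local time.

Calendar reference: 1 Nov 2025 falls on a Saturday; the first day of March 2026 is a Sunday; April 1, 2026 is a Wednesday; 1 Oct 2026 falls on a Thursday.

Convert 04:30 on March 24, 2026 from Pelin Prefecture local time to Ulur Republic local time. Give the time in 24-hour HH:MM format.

1 November 2025 is a Saturday, so Mondays fall on 3, 10, 17, 24; the last is November 24.
1 March 2026 is a Sunday, so Sundays fall on 1, 8, 15, 22, 29; the last is March 29.
March 24, 2026 lies within the daylight-saving period (24 November 2025 – 29 March 2026), so Pelin Prefecture is on daylight time, UTC−00:45.
04:30 Pelin Prefecture + 0h45m = 05:15 UTC.
1 April 2026 is a Wednesday, so the first Monday is April 6 and the second is April 13.
1 October 2026 is a Thursday, so the first Sunday is October 4 and the third is October 18.
At the standard offset (UTC+10:45), 05:15 UTC + 10h45m = 16:00 Ulur Republic standard time.
The standard-time date in Ulur Republic, March 24, 2026, is outside the daylight-saving period (13 April – 18 October), so Ulur Republic is on standard time, UTC+10:45.
05:15 UTC + 10h45m = 16:00 Ulur Republic.

16:00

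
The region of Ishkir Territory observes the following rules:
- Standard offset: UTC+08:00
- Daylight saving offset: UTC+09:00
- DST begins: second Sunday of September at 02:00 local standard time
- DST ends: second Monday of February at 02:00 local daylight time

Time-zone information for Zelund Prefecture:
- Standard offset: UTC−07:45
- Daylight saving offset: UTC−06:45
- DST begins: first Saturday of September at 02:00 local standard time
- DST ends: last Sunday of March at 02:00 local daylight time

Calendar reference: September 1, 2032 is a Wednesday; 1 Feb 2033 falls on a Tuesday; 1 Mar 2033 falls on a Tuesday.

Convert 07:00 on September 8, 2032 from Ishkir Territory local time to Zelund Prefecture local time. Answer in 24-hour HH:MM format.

1 September 2032 is a Wednesday, so the first Sunday is September 5 and the second is September 12.
1 February 2033 is a Tuesday, so the first Monday is February 7 and the second is February 14.
Daylight saving runs 12 September 2032 – 14 February 2033; September 8, 2032 is outside that window, so Ishkir Territory is on standard time at UTC+08:00.
07:00 Ishkir Territory − 8h = 23:00 UTC (rolling into the previous day, 7 September 2032).
1 September 2032 is a Wednesday, so the first Saturday is September 4.
1 March 2033 is a Tuesday, so Sundays fall on 6, 13, 20, 27; the last is March 27.
At the standard offset (UTC−07:45), 23:00 UTC − 7h45m = 15:15 Zelund Prefecture standard time.
Daylight saving runs 4 September 2032 – 27 March 2033; the standard-time date in Zelund Prefecture, September 7, 2032, is inside that window, so Zelund Prefecture is at UTC−06:45.
23:00 UTC − 6h45m = 16:15 Zelund Prefecture.

16:15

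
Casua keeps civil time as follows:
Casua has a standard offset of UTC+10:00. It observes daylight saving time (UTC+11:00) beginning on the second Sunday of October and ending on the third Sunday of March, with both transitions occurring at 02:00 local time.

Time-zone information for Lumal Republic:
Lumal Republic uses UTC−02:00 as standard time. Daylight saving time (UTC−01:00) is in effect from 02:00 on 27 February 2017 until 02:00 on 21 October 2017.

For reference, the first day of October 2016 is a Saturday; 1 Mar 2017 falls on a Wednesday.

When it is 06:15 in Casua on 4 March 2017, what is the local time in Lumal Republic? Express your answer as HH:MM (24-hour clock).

18:15

1 October 2016 is a Saturday, so the first Sunday is October 2 and the second is October 9.
1 March 2017 is a Wednesday, so the first Sunday is March 5 and the third is March 19.
Daylight saving runs 9 October 2016 – 19 March 2017; 4 March 2017 is inside that window, so Casua is at UTC+11:00.
06:15 Casua − 11h = 19:15 UTC (rolling into the previous day, 3 March 2017).
At the standard offset (UTC−02:00), 19:15 UTC − 2h = 17:15 Lumal Republic standard time.
Daylight saving runs 27 February – 21 October; the standard-time date in Lumal Republic, 3 March 2017, is inside that window, so Lumal Republic is at UTC−01:00.
19:15 UTC − 1h = 18:15 Lumal Republic.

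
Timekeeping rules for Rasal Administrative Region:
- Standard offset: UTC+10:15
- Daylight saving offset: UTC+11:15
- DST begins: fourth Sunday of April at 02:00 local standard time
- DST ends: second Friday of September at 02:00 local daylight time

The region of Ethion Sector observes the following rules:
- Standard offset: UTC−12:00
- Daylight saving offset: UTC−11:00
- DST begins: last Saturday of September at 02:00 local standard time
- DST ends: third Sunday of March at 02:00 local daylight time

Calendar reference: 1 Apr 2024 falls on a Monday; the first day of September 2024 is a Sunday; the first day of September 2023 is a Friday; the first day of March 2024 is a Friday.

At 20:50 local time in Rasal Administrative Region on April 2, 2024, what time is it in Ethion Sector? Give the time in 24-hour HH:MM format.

1 April 2024 is a Monday, so the first Sunday is April 7 and the fourth is April 28.
1 September 2024 is a Sunday, so the first Friday is September 6 and the second is September 13.
Daylight saving runs 28 April – 13 September; April 2, 2024 is outside that window, so Rasal Administrative Region is on standard time at UTC+10:15.
20:50 Rasal Administrative Region − 10h15m = 10:35 UTC.
1 September 2023 is a Friday, so Saturdays fall on 2, 9, 16, 23, 30; the last is September 30.
1 March 2024 is a Friday, so the first Sunday is March 3 and the third is March 17.
At the standard offset (UTC−12:00), 10:35 UTC − 12h = 22:35 Ethion Sector standard time (rolling into the previous day, 1 April 2024).
Daylight saving runs 30 September 2023 – 17 March 2024; the standard-time date in Ethion Sector, April 1, 2024, is outside that window, so Ethion Sector is on standard time at UTC−12:00.
10:35 UTC − 12h = 22:35 Ethion Sector (rolling into the previous day, 1 April 2024).

22:35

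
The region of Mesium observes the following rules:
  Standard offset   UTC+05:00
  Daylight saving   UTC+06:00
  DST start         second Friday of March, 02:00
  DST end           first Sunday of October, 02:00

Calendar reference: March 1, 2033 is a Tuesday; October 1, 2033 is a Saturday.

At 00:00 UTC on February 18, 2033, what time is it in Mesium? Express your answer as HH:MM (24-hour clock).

05:00

1 March 2033 is a Tuesday, so the first Friday is March 4 and the second is March 11.
1 October 2033 is a Saturday, so the first Sunday is October 2.
At the standard offset (UTC+05:00), 00:00 UTC + 5h = 05:00 Mesium standard time.
Daylight saving runs 11 March – 2 October; the standard-time date in Mesium, February 18, 2033, is outside that window, so Mesium is on standard time at UTC+05:00.
00:00 UTC + 5h = 05:00 local.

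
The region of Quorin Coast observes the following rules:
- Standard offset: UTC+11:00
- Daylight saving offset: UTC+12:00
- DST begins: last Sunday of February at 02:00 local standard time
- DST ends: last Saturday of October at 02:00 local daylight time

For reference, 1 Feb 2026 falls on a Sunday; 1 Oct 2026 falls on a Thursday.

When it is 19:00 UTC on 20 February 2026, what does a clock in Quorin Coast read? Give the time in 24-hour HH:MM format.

1 February 2026 is a Sunday, so Sundays fall on 1, 8, 15, 22; the last is February 22.
1 October 2026 is a Thursday, so Saturdays fall on 3, 10, 17, 24, 31; the last is October 31.
At the standard offset (UTC+11:00), 19:00 UTC + 11h = 06:00 Quorin Coast standard time (rolling into the next day, 21 February 2026).
The standard-time date in Quorin Coast, 21 February 2026, does not fall between 22 February and 31 October, so daylight saving is not in effect and Quorin Coast is at UTC+11:00.
19:00 UTC + 11h = 06:00 local (rolling into the next day, 21 February 2026).

06:00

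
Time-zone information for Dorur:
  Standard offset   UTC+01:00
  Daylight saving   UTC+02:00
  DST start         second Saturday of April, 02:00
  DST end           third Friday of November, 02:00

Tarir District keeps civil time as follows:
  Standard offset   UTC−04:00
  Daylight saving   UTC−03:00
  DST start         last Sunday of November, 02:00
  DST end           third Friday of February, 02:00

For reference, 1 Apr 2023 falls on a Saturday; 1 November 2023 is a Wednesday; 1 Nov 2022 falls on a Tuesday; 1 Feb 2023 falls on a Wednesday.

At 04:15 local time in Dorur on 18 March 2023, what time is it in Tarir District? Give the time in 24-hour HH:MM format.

23:15

1 April 2023 is a Saturday, so the first Saturday is April 1 and the second is April 8.
1 November 2023 is a Wednesday, so the first Friday is November 3 and the third is November 17.
Daylight saving runs 8 April – 17 November; 18 March 2023 is outside that window, so Dorur is on standard time at UTC+01:00.
04:15 Dorur − 1h = 03:15 UTC.
1 November 2022 is a Tuesday, so Sundays fall on 6, 13, 20, 27; the last is November 27.
1 February 2023 is a Wednesday, so the first Friday is February 3 and the third is February 17.
At the standard offset (UTC−04:00), 03:15 UTC − 4h = 23:15 Tarir District standard time (rolling into the previous day, 17 March 2023).
The standard-time date in Tarir District, 17 March 2023, is outside the daylight-saving period (27 November 2022 – 17 February 2023), so Tarir District is on standard time, UTC−04:00.
03:15 UTC − 4h = 23:15 Tarir District (rolling into the previous day, 17 March 2023).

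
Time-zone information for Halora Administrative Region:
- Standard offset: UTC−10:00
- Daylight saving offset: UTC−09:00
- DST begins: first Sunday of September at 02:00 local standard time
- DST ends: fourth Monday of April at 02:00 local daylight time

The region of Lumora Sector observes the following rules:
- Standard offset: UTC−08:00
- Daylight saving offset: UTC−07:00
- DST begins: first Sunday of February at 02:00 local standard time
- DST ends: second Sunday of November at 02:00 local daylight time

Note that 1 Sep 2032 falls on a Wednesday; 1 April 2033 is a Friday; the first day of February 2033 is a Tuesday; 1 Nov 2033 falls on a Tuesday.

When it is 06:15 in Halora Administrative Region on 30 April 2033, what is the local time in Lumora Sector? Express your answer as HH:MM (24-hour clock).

09:15

1 September 2032 is a Wednesday, so the first Sunday is September 5.
1 April 2033 is a Friday, so the first Monday is April 4 and the fourth is April 25.
30 April 2033 does not fall between 5 September 2032 and 25 April 2033, so daylight saving is not in effect and Halora Administrative Region is at UTC−10:00.
06:15 Halora Administrative Region + 10h = 16:15 UTC.
1 February 2033 is a Tuesday, so the first Sunday is February 6.
1 November 2033 is a Tuesday, so the first Sunday is November 6 and the second is November 13.
At the standard offset (UTC−08:00), 16:15 UTC − 8h = 08:15 Lumora Sector standard time.
Daylight saving runs 6 February – 13 November; the standard-time date in Lumora Sector, 30 April 2033, is inside that window, so Lumora Sector is at UTC−07:00.
16:15 UTC − 7h = 09:15 Lumora Sector.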